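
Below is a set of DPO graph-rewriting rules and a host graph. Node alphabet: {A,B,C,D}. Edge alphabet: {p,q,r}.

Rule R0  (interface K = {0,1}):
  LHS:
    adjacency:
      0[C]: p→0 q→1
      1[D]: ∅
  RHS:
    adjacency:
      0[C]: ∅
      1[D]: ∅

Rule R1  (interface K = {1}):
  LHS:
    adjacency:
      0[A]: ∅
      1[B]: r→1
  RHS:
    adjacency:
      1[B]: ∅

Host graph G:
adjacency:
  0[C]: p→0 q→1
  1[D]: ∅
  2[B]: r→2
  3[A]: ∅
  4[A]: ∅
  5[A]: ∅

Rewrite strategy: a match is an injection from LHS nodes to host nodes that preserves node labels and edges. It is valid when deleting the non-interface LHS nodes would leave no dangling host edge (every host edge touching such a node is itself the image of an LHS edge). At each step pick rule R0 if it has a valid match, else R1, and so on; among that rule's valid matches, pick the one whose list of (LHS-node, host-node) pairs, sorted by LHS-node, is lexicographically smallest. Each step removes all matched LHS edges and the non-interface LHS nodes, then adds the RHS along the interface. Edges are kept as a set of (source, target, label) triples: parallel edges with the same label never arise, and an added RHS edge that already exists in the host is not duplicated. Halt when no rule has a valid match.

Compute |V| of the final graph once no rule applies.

Answer: 5

Derivation:
[0] host  ⇒  6 nodes, 3 edges  {0-p->0 0-q->1 2-r->2}
[1] R0 @ {0↦0, 1↦1}  ⇒  6 nodes, 1 edges  {2-r->2}
[2] R1 @ {0↦3, 1↦2}  ⇒  5 nodes, 0 edges  {∅}
normal form: no rule applies after step 2
NF nodes: {0:C, 1:D, 2:B, 4:A, 5:A}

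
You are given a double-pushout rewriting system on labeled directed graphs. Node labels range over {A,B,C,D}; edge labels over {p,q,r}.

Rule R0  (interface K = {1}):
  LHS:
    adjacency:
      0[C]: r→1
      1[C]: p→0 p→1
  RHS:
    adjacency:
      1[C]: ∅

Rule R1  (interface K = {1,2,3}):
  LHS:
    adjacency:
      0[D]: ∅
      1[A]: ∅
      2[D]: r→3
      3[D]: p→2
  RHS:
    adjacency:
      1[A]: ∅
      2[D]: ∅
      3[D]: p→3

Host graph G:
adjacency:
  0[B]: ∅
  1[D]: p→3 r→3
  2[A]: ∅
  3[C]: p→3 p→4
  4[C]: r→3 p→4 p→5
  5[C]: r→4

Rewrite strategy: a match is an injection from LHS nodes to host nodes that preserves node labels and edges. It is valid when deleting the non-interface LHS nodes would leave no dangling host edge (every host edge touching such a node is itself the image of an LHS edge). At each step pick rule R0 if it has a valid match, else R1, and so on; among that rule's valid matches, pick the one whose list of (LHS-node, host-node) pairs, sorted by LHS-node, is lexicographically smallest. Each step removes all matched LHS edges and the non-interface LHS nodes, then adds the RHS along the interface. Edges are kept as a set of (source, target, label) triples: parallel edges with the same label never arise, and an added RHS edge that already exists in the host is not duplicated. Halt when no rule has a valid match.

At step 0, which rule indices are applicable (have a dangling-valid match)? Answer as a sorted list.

R0: 1 valid match — {0↦5, 1↦4}
R1: no valid match — LHS pattern not found

Answer: [R0]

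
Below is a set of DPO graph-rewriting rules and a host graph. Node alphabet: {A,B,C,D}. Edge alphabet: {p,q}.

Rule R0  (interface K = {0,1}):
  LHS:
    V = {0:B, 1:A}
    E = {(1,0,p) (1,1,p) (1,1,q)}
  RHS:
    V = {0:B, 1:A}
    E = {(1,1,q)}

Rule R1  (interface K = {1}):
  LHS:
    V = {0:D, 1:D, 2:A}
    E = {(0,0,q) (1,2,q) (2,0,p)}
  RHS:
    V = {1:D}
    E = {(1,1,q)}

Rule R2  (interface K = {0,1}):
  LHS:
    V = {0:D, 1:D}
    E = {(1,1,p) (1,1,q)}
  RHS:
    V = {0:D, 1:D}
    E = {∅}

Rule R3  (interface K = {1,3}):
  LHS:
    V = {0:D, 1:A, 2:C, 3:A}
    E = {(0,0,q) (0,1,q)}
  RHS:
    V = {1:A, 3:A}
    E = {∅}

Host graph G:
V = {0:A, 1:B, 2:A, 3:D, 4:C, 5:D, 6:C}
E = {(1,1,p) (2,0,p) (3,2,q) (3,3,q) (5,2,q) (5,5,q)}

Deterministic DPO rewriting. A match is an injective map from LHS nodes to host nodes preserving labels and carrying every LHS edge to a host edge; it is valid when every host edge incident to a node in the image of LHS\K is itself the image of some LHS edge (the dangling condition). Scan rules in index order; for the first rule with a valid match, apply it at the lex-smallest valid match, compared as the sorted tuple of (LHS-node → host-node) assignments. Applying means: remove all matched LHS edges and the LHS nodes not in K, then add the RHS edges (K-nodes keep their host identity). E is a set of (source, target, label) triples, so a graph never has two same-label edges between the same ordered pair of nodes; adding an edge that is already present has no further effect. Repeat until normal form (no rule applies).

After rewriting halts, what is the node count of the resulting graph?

[0] host  ⇒  7 nodes, 6 edges  {1-p->1 2-p->0 3-q->2 3-q->3 5-q->2 5-q->5}
[1] R3 @ {0↦3, 1↦2, 2↦4, 3↦0}  ⇒  5 nodes, 4 edges  {1-p->1 2-p->0 5-q->2 5-q->5}
[2] R3 @ {0↦5, 1↦2, 2↦6, 3↦0}  ⇒  3 nodes, 2 edges  {1-p->1 2-p->0}
halt: no rule applies after step 2
NF nodes: {0:A, 1:B, 2:A}

Answer: 3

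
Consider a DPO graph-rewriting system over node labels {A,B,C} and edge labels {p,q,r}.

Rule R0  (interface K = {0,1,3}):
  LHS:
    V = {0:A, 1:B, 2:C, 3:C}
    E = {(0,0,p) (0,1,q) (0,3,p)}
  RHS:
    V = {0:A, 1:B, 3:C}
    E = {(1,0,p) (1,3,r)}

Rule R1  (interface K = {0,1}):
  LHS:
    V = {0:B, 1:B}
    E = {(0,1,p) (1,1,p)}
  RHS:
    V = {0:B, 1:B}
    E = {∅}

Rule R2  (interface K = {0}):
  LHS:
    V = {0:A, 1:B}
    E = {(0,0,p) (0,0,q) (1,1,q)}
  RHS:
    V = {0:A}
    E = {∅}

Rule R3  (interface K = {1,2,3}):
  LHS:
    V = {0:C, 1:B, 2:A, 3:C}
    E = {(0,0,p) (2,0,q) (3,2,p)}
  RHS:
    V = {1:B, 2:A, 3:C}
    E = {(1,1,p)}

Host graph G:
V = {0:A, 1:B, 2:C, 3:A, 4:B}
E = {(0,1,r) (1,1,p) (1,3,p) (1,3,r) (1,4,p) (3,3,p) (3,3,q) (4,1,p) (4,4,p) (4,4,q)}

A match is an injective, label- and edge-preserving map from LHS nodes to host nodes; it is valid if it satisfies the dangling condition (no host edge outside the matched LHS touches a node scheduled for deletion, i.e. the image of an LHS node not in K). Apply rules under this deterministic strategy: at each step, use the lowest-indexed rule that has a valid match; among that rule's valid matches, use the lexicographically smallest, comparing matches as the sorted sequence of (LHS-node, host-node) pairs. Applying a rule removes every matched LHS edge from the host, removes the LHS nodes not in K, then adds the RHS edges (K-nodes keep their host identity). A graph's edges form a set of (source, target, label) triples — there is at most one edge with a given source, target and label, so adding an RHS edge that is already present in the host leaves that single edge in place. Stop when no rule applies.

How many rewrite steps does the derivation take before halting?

start.  V:5 E:10  edges: 0-r->1 1-p->1 1-p->3 1-r->3 1-p->4 3-p->3 3-q->3 4-p->1 4-p->4 4-q->4
1. fire R1 via {0↦1, 1↦4}  →  V:5 E:8  edges: 0-r->1 1-p->1 1-p->3 1-r->3 3-p->3 3-q->3 4-p->1 4-q->4
2. fire R1 via {0↦4, 1↦1}  →  V:5 E:6  edges: 0-r->1 1-p->3 1-r->3 3-p->3 3-q->3 4-q->4
3. fire R2 via {0↦3, 1↦4}  →  V:4 E:3  edges: 0-r->1 1-p->3 1-r->3
normal form: no rule applies after step 3

Answer: 3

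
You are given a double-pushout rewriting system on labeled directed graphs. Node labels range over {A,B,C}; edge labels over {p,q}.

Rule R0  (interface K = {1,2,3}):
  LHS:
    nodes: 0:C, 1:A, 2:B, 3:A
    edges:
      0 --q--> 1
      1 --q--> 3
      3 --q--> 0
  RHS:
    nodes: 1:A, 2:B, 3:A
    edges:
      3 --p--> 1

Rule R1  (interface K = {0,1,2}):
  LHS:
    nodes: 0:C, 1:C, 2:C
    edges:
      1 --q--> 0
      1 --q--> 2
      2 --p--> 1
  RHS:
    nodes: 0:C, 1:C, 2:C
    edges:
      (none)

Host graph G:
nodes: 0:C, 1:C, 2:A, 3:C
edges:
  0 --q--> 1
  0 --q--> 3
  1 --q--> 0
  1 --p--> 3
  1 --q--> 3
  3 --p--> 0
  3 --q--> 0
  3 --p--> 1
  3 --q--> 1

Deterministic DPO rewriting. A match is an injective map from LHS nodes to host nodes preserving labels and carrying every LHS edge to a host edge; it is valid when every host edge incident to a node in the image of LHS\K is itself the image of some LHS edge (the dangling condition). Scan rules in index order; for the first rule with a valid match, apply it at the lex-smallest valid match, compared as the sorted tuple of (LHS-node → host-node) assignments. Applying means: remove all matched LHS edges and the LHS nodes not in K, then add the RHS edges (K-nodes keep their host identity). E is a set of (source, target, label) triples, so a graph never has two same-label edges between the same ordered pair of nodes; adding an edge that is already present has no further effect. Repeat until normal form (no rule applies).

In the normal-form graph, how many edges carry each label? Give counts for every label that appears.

initial: |V|=4 |E|=9  E = 0-q->1 0-q->3 1-q->0 1-p->3 1-q->3 3-p->0 3-q->0 3-p->1 3-q->1
step 1: apply R1 at {0↦0, 1↦1, 2↦3}  → |V|=4 |E|=6  E = 0-q->1 0-q->3 1-p->3 3-p->0 3-q->0 3-q->1
step 2: apply R1 at {0↦0, 1↦3, 2↦1}  → |V|=4 |E|=3  E = 0-q->1 0-q->3 3-p->0
step 3: apply R1 at {0↦1, 1↦0, 2↦3}  → |V|=4 |E|=0  E = ∅
final graph: no rule applies after step 3
NF edges: []

Answer: (no edges)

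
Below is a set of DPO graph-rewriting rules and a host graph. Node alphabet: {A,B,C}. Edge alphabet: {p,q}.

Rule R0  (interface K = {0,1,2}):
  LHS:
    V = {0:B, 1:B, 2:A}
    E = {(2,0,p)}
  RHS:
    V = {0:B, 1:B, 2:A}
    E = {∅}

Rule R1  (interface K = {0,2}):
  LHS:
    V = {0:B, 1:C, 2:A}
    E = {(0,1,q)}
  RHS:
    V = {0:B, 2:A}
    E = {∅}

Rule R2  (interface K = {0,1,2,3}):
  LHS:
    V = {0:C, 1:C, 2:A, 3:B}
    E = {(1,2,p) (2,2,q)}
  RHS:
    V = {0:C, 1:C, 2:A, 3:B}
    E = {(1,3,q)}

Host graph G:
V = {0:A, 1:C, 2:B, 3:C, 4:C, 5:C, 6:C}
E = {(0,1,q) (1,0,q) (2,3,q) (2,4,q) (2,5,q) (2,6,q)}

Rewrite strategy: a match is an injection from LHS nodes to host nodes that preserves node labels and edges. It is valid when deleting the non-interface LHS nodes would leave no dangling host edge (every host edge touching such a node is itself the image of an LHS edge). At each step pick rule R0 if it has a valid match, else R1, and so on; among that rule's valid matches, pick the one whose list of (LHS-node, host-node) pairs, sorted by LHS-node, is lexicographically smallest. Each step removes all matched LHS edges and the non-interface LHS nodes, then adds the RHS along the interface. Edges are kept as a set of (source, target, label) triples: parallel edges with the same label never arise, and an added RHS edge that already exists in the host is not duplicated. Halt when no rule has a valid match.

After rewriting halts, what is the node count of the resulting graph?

Answer: 3

Derivation:
initial: |V|=7 |E|=6  E = 0-q->1 1-q->0 2-q->3 2-q->4 2-q->5 2-q->6
step 1: apply R1 at {0↦2, 1↦3, 2↦0}  → |V|=6 |E|=5  E = 0-q->1 1-q->0 2-q->4 2-q->5 2-q->6
step 2: apply R1 at {0↦2, 1↦4, 2↦0}  → |V|=5 |E|=4  E = 0-q->1 1-q->0 2-q->5 2-q->6
step 3: apply R1 at {0↦2, 1↦5, 2↦0}  → |V|=4 |E|=3  E = 0-q->1 1-q->0 2-q->6
step 4: apply R1 at {0↦2, 1↦6, 2↦0}  → |V|=3 |E|=2  E = 0-q->1 1-q->0
normal form: no rule applies after step 4
NF nodes: {0:A, 1:C, 2:B}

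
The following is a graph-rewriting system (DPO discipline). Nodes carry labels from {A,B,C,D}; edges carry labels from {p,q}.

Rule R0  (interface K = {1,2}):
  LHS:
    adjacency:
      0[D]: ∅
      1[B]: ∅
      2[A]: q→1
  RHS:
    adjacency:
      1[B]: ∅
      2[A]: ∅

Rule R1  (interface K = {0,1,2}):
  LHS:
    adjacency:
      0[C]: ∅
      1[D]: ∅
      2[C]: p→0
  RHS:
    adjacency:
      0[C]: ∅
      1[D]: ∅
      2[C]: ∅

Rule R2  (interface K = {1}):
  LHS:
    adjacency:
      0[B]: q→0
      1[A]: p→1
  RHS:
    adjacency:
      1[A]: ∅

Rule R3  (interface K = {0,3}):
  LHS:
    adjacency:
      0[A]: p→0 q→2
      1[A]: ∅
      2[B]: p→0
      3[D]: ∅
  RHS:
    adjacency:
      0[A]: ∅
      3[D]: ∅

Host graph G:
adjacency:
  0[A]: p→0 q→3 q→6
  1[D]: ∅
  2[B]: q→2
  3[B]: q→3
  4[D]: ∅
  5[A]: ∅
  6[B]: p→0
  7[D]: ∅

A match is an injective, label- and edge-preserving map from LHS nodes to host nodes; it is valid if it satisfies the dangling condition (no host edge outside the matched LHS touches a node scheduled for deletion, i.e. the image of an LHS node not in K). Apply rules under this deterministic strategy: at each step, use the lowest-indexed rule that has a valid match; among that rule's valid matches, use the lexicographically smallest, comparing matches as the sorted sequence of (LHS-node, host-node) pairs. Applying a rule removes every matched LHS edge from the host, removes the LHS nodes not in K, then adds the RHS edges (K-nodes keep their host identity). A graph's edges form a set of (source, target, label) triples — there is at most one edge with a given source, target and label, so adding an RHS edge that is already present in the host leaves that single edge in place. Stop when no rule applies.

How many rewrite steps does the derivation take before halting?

Answer: 3

Derivation:
[0] host  ⇒  8 nodes, 6 edges  {0-p->0 0-q->3 0-q->6 2-q->2 3-q->3 6-p->0}
[1] R0 @ {0↦1, 1↦3, 2↦0}  ⇒  7 nodes, 5 edges  {0-p->0 0-q->6 2-q->2 3-q->3 6-p->0}
[2] R0 @ {0↦4, 1↦6, 2↦0}  ⇒  6 nodes, 4 edges  {0-p->0 2-q->2 3-q->3 6-p->0}
[3] R2 @ {0↦2, 1↦0}  ⇒  5 nodes, 2 edges  {3-q->3 6-p->0}
final graph: no rule applies after step 3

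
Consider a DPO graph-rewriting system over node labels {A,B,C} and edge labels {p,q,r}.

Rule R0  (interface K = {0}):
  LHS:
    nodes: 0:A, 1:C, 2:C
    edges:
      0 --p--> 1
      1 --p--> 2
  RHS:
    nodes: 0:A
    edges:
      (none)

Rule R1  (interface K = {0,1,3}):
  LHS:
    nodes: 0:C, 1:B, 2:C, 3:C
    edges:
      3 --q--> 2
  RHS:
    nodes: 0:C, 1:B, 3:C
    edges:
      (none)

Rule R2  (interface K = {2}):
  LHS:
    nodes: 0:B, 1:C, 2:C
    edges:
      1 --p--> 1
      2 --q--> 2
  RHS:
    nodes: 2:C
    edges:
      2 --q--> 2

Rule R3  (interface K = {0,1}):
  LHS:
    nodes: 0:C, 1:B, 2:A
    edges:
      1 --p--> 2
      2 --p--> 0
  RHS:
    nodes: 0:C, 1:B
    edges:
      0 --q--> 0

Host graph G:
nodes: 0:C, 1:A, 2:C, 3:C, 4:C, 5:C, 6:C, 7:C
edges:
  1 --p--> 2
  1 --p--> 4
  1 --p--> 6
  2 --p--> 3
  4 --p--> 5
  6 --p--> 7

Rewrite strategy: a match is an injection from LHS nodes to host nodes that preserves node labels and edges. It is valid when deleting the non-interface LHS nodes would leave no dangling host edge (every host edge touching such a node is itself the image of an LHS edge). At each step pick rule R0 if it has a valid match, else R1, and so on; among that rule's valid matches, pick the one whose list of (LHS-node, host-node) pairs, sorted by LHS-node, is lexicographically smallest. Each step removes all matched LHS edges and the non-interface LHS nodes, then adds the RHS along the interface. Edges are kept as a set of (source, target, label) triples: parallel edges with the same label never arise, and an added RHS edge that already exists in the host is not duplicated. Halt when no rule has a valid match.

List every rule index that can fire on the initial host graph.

R0: 3 valid matches — {0↦1, 1↦2, 2↦3}, {0↦1, 1↦4, 2↦5}, {0↦1, 1↦6, 2↦7}
R1: no valid match — LHS pattern not found
R2: no valid match — LHS pattern not found
R3: no valid match — LHS pattern not found

Answer: [R0]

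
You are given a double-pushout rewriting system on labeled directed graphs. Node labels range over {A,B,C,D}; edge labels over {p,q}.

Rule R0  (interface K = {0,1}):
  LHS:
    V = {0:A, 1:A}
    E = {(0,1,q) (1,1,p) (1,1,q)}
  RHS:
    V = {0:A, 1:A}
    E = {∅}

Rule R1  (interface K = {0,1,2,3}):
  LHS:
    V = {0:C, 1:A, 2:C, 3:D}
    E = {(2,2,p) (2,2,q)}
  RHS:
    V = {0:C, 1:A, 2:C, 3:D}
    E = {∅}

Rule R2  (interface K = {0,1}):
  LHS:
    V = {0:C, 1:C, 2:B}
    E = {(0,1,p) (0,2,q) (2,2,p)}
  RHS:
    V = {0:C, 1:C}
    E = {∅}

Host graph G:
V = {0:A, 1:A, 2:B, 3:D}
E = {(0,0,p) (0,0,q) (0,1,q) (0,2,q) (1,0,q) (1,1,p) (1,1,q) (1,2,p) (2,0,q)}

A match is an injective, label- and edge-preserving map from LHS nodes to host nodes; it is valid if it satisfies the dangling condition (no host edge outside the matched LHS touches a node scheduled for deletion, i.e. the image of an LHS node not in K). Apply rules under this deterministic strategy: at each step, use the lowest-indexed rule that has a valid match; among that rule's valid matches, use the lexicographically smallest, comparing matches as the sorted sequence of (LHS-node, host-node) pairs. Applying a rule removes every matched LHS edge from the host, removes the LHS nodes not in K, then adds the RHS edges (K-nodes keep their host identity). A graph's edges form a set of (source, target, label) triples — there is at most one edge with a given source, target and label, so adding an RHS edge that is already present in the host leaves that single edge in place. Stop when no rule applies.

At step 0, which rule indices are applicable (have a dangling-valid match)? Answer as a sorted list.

Answer: [R0]

Steps:
R0: 2 valid matches — {0↦0, 1↦1}, {0↦1, 1↦0}
R1: no valid match — LHS pattern not found
R2: no valid match — LHS pattern not found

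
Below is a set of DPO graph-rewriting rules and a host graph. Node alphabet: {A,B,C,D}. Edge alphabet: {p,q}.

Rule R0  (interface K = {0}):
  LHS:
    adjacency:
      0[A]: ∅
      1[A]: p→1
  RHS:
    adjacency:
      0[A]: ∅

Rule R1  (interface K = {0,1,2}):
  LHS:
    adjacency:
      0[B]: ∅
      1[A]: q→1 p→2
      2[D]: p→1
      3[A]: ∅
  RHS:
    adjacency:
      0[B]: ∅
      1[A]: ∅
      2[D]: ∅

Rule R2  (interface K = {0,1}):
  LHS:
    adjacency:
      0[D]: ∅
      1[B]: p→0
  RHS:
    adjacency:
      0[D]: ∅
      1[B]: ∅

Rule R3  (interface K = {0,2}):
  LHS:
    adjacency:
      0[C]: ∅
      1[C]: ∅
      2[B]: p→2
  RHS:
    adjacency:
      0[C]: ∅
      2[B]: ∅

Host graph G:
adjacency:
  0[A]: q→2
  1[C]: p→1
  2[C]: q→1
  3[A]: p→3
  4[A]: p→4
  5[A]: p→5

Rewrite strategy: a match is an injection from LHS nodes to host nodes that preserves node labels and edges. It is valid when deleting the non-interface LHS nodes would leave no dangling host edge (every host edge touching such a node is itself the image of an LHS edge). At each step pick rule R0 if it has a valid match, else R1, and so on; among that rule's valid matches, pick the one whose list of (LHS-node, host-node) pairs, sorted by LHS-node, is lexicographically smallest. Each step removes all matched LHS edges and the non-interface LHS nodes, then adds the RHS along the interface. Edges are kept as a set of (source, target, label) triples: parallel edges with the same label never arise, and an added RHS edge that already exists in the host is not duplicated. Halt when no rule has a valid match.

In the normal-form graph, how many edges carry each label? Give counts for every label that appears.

initial: |V|=6 |E|=6  E = 0-q->2 1-p->1 2-q->1 3-p->3 4-p->4 5-p->5
step 1: apply R0 at {0↦0, 1↦3}  → |V|=5 |E|=5  E = 0-q->2 1-p->1 2-q->1 4-p->4 5-p->5
step 2: apply R0 at {0↦0, 1↦4}  → |V|=4 |E|=4  E = 0-q->2 1-p->1 2-q->1 5-p->5
step 3: apply R0 at {0↦0, 1↦5}  → |V|=3 |E|=3  E = 0-q->2 1-p->1 2-q->1
halt: no rule applies after step 3
NF edges: [(0, 2, 'q'), (1, 1, 'p'), (2, 1, 'q')]

Answer: p:1 q:2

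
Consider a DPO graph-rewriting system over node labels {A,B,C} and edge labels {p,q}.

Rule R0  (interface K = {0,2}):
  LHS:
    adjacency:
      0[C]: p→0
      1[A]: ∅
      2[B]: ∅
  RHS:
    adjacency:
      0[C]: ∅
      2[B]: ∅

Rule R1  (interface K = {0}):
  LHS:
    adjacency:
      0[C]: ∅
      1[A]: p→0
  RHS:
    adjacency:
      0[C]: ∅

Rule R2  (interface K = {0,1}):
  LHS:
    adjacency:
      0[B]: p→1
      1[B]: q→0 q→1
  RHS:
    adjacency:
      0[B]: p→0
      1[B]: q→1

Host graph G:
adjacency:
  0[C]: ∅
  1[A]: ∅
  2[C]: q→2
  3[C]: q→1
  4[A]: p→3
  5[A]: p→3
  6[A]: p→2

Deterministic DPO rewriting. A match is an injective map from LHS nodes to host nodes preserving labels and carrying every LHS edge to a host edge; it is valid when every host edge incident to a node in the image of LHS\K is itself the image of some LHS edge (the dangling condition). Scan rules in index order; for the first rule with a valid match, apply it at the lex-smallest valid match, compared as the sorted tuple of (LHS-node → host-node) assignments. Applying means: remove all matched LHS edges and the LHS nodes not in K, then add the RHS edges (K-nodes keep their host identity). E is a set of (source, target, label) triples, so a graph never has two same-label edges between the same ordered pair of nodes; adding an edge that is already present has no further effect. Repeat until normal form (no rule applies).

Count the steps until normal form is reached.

Answer: 3

Derivation:
[0] host  ⇒  7 nodes, 5 edges  {2-q->2 3-q->1 4-p->3 5-p->3 6-p->2}
[1] R1 @ {0↦2, 1↦6}  ⇒  6 nodes, 4 edges  {2-q->2 3-q->1 4-p->3 5-p->3}
[2] R1 @ {0↦3, 1↦4}  ⇒  5 nodes, 3 edges  {2-q->2 3-q->1 5-p->3}
[3] R1 @ {0↦3, 1↦5}  ⇒  4 nodes, 2 edges  {2-q->2 3-q->1}
final graph: no rule applies after step 3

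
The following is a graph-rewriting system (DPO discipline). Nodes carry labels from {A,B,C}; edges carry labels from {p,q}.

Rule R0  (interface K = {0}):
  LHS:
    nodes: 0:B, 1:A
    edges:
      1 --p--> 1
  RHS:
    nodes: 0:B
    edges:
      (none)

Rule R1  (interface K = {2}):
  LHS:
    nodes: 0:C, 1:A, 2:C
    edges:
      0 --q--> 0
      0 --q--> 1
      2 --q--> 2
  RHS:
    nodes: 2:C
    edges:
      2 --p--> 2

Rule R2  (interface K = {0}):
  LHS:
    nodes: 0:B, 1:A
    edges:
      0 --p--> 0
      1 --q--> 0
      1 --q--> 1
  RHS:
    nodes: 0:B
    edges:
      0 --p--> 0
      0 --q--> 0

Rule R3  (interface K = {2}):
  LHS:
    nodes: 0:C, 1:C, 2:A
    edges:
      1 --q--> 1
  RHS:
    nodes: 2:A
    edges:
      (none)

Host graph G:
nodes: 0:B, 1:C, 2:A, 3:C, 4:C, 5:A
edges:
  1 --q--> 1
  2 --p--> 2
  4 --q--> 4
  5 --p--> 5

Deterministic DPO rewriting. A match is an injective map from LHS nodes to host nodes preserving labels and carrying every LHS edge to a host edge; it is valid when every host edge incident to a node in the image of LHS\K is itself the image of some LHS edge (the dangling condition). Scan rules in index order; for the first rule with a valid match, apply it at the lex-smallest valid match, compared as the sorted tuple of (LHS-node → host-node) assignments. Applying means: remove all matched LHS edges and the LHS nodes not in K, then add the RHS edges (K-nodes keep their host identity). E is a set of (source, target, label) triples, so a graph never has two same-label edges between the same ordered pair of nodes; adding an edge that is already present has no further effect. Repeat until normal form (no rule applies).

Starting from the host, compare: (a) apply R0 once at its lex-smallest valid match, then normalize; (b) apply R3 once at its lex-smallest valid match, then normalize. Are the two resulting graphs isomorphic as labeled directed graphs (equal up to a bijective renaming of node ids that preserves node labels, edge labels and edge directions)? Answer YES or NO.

Answer: NO

Steps:
branch R0-first: apply at {0↦0, 1↦2} → |E|=3, then 1 more step(s) → NF |V|=4 |E|=2 V={0:B, 1:C, 3:C, 4:C} E=1-q->1 4-q->4
branch R3-first: apply at {0↦3, 1↦1, 2↦2} → |E|=3, then 2 more step(s) → NF |V|=2 |E|=1 V={0:B, 4:C} E=4-q->4
graphs not isomorphic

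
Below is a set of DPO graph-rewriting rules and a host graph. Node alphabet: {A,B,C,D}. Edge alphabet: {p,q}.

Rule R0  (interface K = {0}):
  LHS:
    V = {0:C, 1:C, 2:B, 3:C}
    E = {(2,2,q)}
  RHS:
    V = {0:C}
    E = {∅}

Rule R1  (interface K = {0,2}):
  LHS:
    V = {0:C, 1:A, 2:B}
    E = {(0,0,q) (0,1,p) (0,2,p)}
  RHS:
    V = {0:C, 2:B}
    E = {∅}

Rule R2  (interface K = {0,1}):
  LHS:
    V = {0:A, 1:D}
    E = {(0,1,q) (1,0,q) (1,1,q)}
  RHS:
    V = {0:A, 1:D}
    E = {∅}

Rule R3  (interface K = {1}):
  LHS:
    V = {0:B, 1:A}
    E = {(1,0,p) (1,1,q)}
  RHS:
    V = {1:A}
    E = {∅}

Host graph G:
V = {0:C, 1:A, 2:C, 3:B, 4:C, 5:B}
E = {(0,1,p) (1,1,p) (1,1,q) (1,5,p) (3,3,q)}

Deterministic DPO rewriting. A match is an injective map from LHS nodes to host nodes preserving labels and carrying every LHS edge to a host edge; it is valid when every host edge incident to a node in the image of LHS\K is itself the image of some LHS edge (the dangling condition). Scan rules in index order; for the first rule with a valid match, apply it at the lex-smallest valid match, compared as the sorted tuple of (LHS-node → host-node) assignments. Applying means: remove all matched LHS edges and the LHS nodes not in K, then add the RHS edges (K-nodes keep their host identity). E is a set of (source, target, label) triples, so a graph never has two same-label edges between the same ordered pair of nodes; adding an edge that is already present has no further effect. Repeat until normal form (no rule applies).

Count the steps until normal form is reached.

Answer: 2

Rewrite trace:
[0] host  ⇒  6 nodes, 5 edges  {0-p->1 1-p->1 1-q->1 1-p->5 3-q->3}
[1] R0 @ {0↦0, 1↦2, 2↦3, 3↦4}  ⇒  3 nodes, 4 edges  {0-p->1 1-p->1 1-q->1 1-p->5}
[2] R3 @ {0↦5, 1↦1}  ⇒  2 nodes, 2 edges  {0-p->1 1-p->1}
final graph: no rule applies after step 2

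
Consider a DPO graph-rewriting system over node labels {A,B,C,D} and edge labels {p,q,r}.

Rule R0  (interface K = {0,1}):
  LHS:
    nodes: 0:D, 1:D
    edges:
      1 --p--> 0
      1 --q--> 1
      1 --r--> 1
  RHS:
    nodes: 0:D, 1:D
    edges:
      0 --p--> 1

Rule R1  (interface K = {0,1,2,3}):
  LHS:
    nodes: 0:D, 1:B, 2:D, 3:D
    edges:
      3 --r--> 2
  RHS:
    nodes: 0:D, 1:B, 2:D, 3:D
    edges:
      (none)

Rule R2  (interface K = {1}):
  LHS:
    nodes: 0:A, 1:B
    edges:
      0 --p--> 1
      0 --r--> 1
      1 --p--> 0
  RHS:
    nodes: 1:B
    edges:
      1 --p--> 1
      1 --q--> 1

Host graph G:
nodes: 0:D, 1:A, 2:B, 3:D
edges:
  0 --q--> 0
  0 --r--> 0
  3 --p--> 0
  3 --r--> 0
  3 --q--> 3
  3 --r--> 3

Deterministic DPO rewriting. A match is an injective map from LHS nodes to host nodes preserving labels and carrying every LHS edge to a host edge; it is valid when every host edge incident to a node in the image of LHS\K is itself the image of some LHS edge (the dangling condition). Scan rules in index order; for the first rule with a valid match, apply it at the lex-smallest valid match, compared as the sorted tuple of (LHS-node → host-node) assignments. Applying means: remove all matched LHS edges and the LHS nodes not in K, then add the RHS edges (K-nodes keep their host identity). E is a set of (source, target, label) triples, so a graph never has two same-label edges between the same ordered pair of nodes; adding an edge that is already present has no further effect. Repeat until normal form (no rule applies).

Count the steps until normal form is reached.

[0] host  ⇒  4 nodes, 6 edges  {0-q->0 0-r->0 3-p->0 3-r->0 3-q->3 3-r->3}
[1] R0 @ {0↦0, 1↦3}  ⇒  4 nodes, 4 edges  {0-q->0 0-r->0 0-p->3 3-r->0}
[2] R0 @ {0↦3, 1↦0}  ⇒  4 nodes, 2 edges  {3-p->0 3-r->0}
normal form: no rule applies after step 2

Answer: 2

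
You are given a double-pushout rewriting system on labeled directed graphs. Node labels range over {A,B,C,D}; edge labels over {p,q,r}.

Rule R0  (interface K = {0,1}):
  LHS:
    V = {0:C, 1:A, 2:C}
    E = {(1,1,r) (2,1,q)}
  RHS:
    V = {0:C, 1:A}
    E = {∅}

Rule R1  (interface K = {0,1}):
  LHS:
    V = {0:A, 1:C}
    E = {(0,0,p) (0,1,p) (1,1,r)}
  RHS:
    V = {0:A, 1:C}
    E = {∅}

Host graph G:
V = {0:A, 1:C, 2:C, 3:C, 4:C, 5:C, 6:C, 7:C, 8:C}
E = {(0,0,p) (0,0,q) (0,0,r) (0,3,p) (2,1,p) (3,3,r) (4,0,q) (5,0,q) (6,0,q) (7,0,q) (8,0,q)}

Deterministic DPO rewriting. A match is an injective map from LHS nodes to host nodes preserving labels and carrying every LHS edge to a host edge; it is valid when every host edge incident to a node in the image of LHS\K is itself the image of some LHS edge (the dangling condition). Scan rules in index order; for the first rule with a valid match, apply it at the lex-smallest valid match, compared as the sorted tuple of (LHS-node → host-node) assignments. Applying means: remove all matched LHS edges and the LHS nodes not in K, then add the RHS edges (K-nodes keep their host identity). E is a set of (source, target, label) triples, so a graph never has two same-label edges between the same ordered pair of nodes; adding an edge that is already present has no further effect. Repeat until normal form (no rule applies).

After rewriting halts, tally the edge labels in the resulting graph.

start.  V:9 E:11  edges: 0-p->0 0-q->0 0-r->0 0-p->3 2-p->1 3-r->3 4-q->0 5-q->0 6-q->0 7-q->0 8-q->0
1. fire R0 via {0↦1, 1↦0, 2↦4}  →  V:8 E:9  edges: 0-p->0 0-q->0 0-p->3 2-p->1 3-r->3 5-q->0 6-q->0 7-q->0 8-q->0
2. fire R1 via {0↦0, 1↦3}  →  V:8 E:6  edges: 0-q->0 2-p->1 5-q->0 6-q->0 7-q->0 8-q->0
normal form: no rule applies after step 2
NF edges: [(0, 0, 'q'), (2, 1, 'p'), (5, 0, 'q'), (6, 0, 'q'), (7, 0, 'q'), (8, 0, 'q')]

Answer: p:1 q:5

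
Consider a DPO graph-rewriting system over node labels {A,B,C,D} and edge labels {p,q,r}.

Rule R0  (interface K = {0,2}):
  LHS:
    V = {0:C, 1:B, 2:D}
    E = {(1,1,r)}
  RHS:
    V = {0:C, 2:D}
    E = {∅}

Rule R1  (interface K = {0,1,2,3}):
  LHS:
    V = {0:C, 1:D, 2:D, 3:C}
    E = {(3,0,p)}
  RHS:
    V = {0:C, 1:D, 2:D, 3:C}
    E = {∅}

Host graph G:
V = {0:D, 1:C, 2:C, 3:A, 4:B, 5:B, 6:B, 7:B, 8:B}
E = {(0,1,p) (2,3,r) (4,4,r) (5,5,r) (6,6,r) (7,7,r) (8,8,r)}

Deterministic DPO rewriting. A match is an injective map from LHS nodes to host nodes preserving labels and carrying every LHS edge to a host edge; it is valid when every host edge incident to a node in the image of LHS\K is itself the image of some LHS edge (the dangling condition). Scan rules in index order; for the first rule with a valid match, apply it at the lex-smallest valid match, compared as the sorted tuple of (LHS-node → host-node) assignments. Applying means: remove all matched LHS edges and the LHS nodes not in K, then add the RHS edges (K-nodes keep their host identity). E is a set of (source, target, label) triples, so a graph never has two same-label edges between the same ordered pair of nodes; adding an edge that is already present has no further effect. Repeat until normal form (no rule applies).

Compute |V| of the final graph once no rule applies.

Answer: 4

Derivation:
start.  V:9 E:7  edges: 0-p->1 2-r->3 4-r->4 5-r->5 6-r->6 7-r->7 8-r->8
1. fire R0 via {0↦1, 1↦4, 2↦0}  →  V:8 E:6  edges: 0-p->1 2-r->3 5-r->5 6-r->6 7-r->7 8-r->8
2. fire R0 via {0↦1, 1↦5, 2↦0}  →  V:7 E:5  edges: 0-p->1 2-r->3 6-r->6 7-r->7 8-r->8
3. fire R0 via {0↦1, 1↦6, 2↦0}  →  V:6 E:4  edges: 0-p->1 2-r->3 7-r->7 8-r->8
4. fire R0 via {0↦1, 1↦7, 2↦0}  →  V:5 E:3  edges: 0-p->1 2-r->3 8-r->8
5. fire R0 via {0↦1, 1↦8, 2↦0}  →  V:4 E:2  edges: 0-p->1 2-r->3
final graph: no rule applies after step 5
NF nodes: {0:D, 1:C, 2:C, 3:A}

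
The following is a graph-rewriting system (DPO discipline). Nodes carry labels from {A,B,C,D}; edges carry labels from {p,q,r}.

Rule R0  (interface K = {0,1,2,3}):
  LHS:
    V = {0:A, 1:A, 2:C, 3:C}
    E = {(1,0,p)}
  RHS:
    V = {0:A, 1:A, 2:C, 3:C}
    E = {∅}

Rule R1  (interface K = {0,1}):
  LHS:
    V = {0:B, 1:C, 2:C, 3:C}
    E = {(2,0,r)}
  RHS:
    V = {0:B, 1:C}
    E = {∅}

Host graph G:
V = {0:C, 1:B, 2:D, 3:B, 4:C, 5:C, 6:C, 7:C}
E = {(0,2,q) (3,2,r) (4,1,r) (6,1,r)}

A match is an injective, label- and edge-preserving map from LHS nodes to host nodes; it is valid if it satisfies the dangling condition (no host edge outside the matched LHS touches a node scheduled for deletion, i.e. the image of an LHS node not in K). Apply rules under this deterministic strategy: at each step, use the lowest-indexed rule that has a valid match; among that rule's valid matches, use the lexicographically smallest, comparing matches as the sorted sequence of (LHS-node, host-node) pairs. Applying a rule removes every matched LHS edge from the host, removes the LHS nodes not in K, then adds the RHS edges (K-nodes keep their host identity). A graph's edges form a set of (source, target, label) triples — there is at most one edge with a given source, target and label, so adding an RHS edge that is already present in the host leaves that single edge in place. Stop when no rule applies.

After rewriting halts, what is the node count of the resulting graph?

Answer: 4

Derivation:
[0] host  ⇒  8 nodes, 4 edges  {0-q->2 3-r->2 4-r->1 6-r->1}
[1] R1 @ {0↦1, 1↦0, 2↦4, 3↦5}  ⇒  6 nodes, 3 edges  {0-q->2 3-r->2 6-r->1}
[2] R1 @ {0↦1, 1↦0, 2↦6, 3↦7}  ⇒  4 nodes, 2 edges  {0-q->2 3-r->2}
halt: no rule applies after step 2
NF nodes: {0:C, 1:B, 2:D, 3:B}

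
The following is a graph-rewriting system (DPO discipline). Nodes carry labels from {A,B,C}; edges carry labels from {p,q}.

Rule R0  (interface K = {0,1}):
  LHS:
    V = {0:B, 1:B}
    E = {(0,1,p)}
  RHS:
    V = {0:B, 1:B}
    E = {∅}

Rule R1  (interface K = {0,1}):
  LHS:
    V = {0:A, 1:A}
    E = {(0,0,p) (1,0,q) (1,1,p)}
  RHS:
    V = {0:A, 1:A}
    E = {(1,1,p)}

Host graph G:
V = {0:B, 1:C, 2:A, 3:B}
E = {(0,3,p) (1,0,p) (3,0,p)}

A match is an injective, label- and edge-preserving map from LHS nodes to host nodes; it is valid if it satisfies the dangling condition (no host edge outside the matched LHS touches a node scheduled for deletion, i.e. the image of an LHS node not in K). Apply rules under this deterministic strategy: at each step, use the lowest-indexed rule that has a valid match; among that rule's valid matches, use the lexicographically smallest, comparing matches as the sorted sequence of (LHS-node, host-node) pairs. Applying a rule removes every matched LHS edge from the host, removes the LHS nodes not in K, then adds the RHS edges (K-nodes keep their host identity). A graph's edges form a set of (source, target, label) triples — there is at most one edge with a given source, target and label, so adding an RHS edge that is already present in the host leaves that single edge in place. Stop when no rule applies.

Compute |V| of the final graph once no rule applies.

Answer: 4

Steps:
start.  V:4 E:3  edges: 0-p->3 1-p->0 3-p->0
1. fire R0 via {0↦0, 1↦3}  →  V:4 E:2  edges: 1-p->0 3-p->0
2. fire R0 via {0↦3, 1↦0}  →  V:4 E:1  edges: 1-p->0
halt: no rule applies after step 2
NF nodes: {0:B, 1:C, 2:A, 3:B}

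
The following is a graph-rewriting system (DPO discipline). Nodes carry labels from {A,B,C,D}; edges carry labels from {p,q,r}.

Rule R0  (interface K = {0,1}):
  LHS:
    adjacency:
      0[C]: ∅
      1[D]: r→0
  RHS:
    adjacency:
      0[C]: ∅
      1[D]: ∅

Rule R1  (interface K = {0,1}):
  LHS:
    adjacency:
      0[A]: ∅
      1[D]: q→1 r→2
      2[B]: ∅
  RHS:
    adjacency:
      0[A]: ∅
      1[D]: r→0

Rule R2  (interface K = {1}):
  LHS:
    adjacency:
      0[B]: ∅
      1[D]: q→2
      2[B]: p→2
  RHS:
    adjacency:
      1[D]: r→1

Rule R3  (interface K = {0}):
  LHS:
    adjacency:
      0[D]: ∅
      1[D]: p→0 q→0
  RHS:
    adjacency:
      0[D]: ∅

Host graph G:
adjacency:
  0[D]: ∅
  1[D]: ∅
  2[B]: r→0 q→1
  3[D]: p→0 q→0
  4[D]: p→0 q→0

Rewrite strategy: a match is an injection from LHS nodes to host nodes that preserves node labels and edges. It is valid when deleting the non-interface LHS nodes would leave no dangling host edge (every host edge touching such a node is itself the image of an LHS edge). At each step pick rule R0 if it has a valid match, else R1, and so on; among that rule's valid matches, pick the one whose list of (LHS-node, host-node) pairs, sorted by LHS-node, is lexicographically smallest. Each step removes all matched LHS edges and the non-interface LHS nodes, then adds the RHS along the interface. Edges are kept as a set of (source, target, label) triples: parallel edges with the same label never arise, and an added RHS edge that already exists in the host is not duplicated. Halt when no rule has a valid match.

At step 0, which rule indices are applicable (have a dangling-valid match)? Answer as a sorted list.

R0: no valid match — LHS pattern not found
R1: no valid match — LHS pattern not found
R2: no valid match — LHS pattern not found
R3: 2 valid matches — {0↦0, 1↦3}, {0↦0, 1↦4}

Answer: [R3]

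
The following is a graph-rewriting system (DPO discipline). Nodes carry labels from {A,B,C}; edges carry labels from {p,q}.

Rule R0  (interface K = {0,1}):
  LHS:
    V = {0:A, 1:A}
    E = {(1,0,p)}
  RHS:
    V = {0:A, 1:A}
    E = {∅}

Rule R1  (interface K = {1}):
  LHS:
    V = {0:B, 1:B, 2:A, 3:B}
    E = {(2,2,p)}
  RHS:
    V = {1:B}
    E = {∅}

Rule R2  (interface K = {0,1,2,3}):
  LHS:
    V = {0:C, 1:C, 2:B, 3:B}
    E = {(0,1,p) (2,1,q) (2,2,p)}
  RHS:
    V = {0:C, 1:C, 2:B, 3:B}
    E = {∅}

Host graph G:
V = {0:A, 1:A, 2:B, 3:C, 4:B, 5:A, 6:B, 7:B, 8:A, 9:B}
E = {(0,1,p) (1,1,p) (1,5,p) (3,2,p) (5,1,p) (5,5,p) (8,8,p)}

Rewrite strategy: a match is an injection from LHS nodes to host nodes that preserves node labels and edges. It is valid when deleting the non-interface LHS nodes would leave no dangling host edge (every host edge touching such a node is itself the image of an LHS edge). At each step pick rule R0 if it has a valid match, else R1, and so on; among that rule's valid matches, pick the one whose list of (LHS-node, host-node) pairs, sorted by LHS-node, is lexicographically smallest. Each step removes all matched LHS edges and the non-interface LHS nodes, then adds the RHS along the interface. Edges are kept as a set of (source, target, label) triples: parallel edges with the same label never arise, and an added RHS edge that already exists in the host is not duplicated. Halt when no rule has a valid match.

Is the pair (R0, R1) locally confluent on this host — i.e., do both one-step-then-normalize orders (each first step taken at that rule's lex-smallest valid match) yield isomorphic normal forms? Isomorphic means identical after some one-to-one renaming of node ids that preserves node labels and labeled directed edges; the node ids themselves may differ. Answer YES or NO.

Answer: YES

Rewrite trace:
branch R0-first: apply at {0↦1, 1↦0} → |E|=6, then 4 more step(s) → NF |V|=4 |E|=2 V={0:A, 2:B, 3:C, 8:A} E=3-p->2 8-p->8
branch R1-first: apply at {0↦4, 1↦2, 2↦8, 3↦6} → |E|=6, then 4 more step(s) → NF |V|=4 |E|=2 V={0:A, 2:B, 3:C, 5:A} E=3-p->2 5-p->5
graphs isomorphic (equal up to label-preserving node renaming)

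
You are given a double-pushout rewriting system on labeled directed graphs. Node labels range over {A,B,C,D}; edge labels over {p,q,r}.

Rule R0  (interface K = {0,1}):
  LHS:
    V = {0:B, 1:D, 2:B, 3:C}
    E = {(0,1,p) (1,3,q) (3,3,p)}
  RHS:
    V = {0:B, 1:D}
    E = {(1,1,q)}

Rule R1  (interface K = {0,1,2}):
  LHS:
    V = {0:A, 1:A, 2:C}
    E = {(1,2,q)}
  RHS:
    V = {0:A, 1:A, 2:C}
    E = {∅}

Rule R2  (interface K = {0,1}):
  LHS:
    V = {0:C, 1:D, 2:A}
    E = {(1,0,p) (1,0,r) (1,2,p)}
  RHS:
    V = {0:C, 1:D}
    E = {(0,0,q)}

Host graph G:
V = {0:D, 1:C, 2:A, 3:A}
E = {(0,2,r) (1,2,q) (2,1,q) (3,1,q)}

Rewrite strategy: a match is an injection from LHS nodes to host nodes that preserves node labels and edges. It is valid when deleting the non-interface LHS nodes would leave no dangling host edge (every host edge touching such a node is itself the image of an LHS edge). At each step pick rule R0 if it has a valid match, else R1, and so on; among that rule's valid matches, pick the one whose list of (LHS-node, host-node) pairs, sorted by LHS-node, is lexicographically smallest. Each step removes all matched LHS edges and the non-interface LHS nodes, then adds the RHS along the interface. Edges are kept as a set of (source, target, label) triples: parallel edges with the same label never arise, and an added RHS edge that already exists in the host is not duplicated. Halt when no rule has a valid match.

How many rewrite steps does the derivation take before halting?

Answer: 2

Steps:
initial: |V|=4 |E|=4  E = 0-r->2 1-q->2 2-q->1 3-q->1
step 1: apply R1 at {0↦2, 1↦3, 2↦1}  → |V|=4 |E|=3  E = 0-r->2 1-q->2 2-q->1
step 2: apply R1 at {0↦3, 1↦2, 2↦1}  → |V|=4 |E|=2  E = 0-r->2 1-q->2
normal form: no rule applies after step 2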